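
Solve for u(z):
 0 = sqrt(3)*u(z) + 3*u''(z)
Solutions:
 u(z) = C1*sin(3^(3/4)*z/3) + C2*cos(3^(3/4)*z/3)


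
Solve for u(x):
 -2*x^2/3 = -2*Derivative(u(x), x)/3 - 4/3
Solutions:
 u(x) = C1 + x^3/3 - 2*x


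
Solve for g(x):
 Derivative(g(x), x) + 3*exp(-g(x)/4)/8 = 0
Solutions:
 g(x) = 4*log(C1 - 3*x/32)


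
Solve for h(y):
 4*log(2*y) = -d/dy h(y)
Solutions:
 h(y) = C1 - 4*y*log(y) - y*log(16) + 4*y


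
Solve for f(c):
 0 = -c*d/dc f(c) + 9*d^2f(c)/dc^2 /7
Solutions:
 f(c) = C1 + C2*erfi(sqrt(14)*c/6)


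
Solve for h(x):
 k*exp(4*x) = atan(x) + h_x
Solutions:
 h(x) = C1 + k*exp(4*x)/4 - x*atan(x) + log(x^2 + 1)/2


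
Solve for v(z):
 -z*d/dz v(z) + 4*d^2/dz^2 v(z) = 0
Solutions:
 v(z) = C1 + C2*erfi(sqrt(2)*z/4)


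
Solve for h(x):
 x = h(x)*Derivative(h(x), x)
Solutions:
 h(x) = -sqrt(C1 + x^2)
 h(x) = sqrt(C1 + x^2)


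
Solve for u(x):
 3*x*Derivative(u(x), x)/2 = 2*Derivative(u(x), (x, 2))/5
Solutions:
 u(x) = C1 + C2*erfi(sqrt(30)*x/4)


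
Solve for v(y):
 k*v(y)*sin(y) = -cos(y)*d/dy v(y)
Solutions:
 v(y) = C1*exp(k*log(cos(y)))


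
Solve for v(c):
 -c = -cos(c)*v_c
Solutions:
 v(c) = C1 + Integral(c/cos(c), c)


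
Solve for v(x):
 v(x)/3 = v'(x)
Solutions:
 v(x) = C1*exp(x/3)


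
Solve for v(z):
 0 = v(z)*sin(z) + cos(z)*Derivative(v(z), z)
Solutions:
 v(z) = C1*cos(z)


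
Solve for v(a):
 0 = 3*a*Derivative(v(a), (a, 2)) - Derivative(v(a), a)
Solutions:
 v(a) = C1 + C2*a^(4/3)


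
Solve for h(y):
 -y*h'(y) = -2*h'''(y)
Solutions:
 h(y) = C1 + Integral(C2*airyai(2^(2/3)*y/2) + C3*airybi(2^(2/3)*y/2), y)


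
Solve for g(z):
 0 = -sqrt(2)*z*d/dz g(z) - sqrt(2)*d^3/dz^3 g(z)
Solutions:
 g(z) = C1 + Integral(C2*airyai(-z) + C3*airybi(-z), z)


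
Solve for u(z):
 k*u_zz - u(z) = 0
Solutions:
 u(z) = C1*exp(-z*sqrt(1/k)) + C2*exp(z*sqrt(1/k))


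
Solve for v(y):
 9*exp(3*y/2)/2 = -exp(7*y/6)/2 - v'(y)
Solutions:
 v(y) = C1 - 3*exp(7*y/6)/7 - 3*exp(3*y/2)


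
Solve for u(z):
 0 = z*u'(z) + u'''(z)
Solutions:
 u(z) = C1 + Integral(C2*airyai(-z) + C3*airybi(-z), z)


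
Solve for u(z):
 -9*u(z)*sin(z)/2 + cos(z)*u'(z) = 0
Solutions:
 u(z) = C1/cos(z)^(9/2)


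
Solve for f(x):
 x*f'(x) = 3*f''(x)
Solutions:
 f(x) = C1 + C2*erfi(sqrt(6)*x/6)


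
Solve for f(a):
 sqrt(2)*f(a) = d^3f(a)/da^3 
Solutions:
 f(a) = C3*exp(2^(1/6)*a) + (C1*sin(2^(1/6)*sqrt(3)*a/2) + C2*cos(2^(1/6)*sqrt(3)*a/2))*exp(-2^(1/6)*a/2)


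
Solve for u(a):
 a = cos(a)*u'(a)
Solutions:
 u(a) = C1 + Integral(a/cos(a), a)


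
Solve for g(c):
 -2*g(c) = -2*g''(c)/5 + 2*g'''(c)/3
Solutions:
 g(c) = C1*exp(c*(2*2^(1/3)/(5*sqrt(5565) + 373)^(1/3) + 4 + 2^(2/3)*(5*sqrt(5565) + 373)^(1/3))/20)*sin(2^(1/3)*sqrt(3)*c*(-2^(1/3)*(5*sqrt(5565) + 373)^(1/3) + 2/(5*sqrt(5565) + 373)^(1/3))/20) + C2*exp(c*(2*2^(1/3)/(5*sqrt(5565) + 373)^(1/3) + 4 + 2^(2/3)*(5*sqrt(5565) + 373)^(1/3))/20)*cos(2^(1/3)*sqrt(3)*c*(-2^(1/3)*(5*sqrt(5565) + 373)^(1/3) + 2/(5*sqrt(5565) + 373)^(1/3))/20) + C3*exp(c*(-2^(2/3)*(5*sqrt(5565) + 373)^(1/3) - 2*2^(1/3)/(5*sqrt(5565) + 373)^(1/3) + 2)/10)


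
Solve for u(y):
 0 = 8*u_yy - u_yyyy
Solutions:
 u(y) = C1 + C2*y + C3*exp(-2*sqrt(2)*y) + C4*exp(2*sqrt(2)*y)


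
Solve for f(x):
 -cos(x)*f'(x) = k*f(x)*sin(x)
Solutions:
 f(x) = C1*exp(k*log(cos(x)))


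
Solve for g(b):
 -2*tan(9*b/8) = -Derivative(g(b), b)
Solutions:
 g(b) = C1 - 16*log(cos(9*b/8))/9


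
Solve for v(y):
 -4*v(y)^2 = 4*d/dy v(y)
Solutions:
 v(y) = 1/(C1 + y)


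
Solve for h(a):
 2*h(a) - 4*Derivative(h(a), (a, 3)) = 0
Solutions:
 h(a) = C3*exp(2^(2/3)*a/2) + (C1*sin(2^(2/3)*sqrt(3)*a/4) + C2*cos(2^(2/3)*sqrt(3)*a/4))*exp(-2^(2/3)*a/4)


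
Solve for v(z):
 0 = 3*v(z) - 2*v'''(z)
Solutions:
 v(z) = C3*exp(2^(2/3)*3^(1/3)*z/2) + (C1*sin(2^(2/3)*3^(5/6)*z/4) + C2*cos(2^(2/3)*3^(5/6)*z/4))*exp(-2^(2/3)*3^(1/3)*z/4)


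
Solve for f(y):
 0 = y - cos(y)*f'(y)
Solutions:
 f(y) = C1 + Integral(y/cos(y), y)


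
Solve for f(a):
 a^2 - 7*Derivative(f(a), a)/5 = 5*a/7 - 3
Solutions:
 f(a) = C1 + 5*a^3/21 - 25*a^2/98 + 15*a/7


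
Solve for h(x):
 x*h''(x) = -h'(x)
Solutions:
 h(x) = C1 + C2*log(x)


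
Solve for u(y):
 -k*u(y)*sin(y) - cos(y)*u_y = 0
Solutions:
 u(y) = C1*exp(k*log(cos(y)))


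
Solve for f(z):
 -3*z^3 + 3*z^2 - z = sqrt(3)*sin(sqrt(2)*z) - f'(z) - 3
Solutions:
 f(z) = C1 + 3*z^4/4 - z^3 + z^2/2 - 3*z - sqrt(6)*cos(sqrt(2)*z)/2


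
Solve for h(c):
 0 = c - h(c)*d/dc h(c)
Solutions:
 h(c) = -sqrt(C1 + c^2)
 h(c) = sqrt(C1 + c^2)


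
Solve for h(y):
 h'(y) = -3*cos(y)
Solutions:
 h(y) = C1 - 3*sin(y)


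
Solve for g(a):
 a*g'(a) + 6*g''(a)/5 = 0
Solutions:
 g(a) = C1 + C2*erf(sqrt(15)*a/6)


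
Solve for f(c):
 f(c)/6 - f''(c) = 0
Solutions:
 f(c) = C1*exp(-sqrt(6)*c/6) + C2*exp(sqrt(6)*c/6)


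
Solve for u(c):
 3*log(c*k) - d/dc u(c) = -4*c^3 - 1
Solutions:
 u(c) = C1 + c^4 + 3*c*log(c*k) - 2*c


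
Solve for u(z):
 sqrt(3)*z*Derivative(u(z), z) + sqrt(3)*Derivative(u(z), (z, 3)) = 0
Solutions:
 u(z) = C1 + Integral(C2*airyai(-z) + C3*airybi(-z), z)


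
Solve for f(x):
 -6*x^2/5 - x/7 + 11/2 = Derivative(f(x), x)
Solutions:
 f(x) = C1 - 2*x^3/5 - x^2/14 + 11*x/2


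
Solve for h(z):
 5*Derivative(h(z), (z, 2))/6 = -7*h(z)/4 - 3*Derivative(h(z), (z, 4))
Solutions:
 h(z) = (C1*sin(sqrt(2)*3^(3/4)*7^(1/4)*z*cos(atan(sqrt(731)/5)/2)/6) + C2*cos(sqrt(2)*3^(3/4)*7^(1/4)*z*cos(atan(sqrt(731)/5)/2)/6))*exp(-sqrt(2)*3^(3/4)*7^(1/4)*z*sin(atan(sqrt(731)/5)/2)/6) + (C3*sin(sqrt(2)*3^(3/4)*7^(1/4)*z*cos(atan(sqrt(731)/5)/2)/6) + C4*cos(sqrt(2)*3^(3/4)*7^(1/4)*z*cos(atan(sqrt(731)/5)/2)/6))*exp(sqrt(2)*3^(3/4)*7^(1/4)*z*sin(atan(sqrt(731)/5)/2)/6)


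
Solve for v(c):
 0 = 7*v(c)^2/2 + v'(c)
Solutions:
 v(c) = 2/(C1 + 7*c)


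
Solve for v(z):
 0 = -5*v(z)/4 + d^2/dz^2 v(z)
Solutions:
 v(z) = C1*exp(-sqrt(5)*z/2) + C2*exp(sqrt(5)*z/2)


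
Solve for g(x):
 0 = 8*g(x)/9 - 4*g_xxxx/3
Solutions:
 g(x) = C1*exp(-2^(1/4)*3^(3/4)*x/3) + C2*exp(2^(1/4)*3^(3/4)*x/3) + C3*sin(2^(1/4)*3^(3/4)*x/3) + C4*cos(2^(1/4)*3^(3/4)*x/3)


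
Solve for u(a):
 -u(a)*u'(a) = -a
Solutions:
 u(a) = -sqrt(C1 + a^2)
 u(a) = sqrt(C1 + a^2)


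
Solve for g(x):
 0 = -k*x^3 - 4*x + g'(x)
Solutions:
 g(x) = C1 + k*x^4/4 + 2*x^2


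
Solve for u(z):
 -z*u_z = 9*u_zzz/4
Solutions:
 u(z) = C1 + Integral(C2*airyai(-2^(2/3)*3^(1/3)*z/3) + C3*airybi(-2^(2/3)*3^(1/3)*z/3), z)


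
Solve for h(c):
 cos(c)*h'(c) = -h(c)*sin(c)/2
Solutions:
 h(c) = C1*sqrt(cos(c))


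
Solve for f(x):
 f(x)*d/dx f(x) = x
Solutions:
 f(x) = -sqrt(C1 + x^2)
 f(x) = sqrt(C1 + x^2)


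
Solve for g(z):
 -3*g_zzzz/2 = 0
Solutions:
 g(z) = C1 + C2*z + C3*z^2 + C4*z^3


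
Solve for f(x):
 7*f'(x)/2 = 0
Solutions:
 f(x) = C1


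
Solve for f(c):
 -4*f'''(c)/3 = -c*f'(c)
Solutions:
 f(c) = C1 + Integral(C2*airyai(6^(1/3)*c/2) + C3*airybi(6^(1/3)*c/2), c)


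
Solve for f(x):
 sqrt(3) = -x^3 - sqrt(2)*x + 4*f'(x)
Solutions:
 f(x) = C1 + x^4/16 + sqrt(2)*x^2/8 + sqrt(3)*x/4


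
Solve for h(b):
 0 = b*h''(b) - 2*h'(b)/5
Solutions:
 h(b) = C1 + C2*b^(7/5)


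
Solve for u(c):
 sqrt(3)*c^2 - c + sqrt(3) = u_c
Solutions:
 u(c) = C1 + sqrt(3)*c^3/3 - c^2/2 + sqrt(3)*c


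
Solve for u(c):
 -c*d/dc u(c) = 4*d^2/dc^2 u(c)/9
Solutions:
 u(c) = C1 + C2*erf(3*sqrt(2)*c/4)


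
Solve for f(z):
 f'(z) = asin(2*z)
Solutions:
 f(z) = C1 + z*asin(2*z) + sqrt(1 - 4*z^2)/2


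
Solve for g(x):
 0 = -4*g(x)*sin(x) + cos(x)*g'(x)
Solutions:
 g(x) = C1/cos(x)^4


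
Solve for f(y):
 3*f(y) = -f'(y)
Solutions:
 f(y) = C1*exp(-3*y)


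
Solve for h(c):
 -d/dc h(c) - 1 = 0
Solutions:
 h(c) = C1 - c


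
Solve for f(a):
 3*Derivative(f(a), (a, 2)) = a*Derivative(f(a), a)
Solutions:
 f(a) = C1 + C2*erfi(sqrt(6)*a/6)


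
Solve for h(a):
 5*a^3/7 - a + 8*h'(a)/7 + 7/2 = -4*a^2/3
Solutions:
 h(a) = C1 - 5*a^4/32 - 7*a^3/18 + 7*a^2/16 - 49*a/16


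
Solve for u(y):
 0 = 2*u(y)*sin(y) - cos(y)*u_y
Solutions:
 u(y) = C1/cos(y)^2


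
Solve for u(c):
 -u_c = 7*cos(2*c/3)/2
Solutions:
 u(c) = C1 - 21*sin(2*c/3)/4


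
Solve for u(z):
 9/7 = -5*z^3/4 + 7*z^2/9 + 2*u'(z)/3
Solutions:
 u(z) = C1 + 15*z^4/32 - 7*z^3/18 + 27*z/14


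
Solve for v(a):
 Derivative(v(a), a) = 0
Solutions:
 v(a) = C1


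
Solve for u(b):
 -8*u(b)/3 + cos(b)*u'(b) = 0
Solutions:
 u(b) = C1*(sin(b) + 1)^(4/3)/(sin(b) - 1)^(4/3)


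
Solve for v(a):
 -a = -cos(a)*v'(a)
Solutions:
 v(a) = C1 + Integral(a/cos(a), a)


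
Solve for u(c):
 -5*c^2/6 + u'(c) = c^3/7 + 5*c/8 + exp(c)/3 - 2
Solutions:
 u(c) = C1 + c^4/28 + 5*c^3/18 + 5*c^2/16 - 2*c + exp(c)/3


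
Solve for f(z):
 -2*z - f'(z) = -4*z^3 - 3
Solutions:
 f(z) = C1 + z^4 - z^2 + 3*z


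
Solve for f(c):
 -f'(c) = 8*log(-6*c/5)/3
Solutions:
 f(c) = C1 - 8*c*log(-c)/3 + 8*c*(-log(6) + 1 + log(5))/3


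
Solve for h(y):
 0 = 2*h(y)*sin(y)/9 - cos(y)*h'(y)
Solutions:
 h(y) = C1/cos(y)^(2/9)


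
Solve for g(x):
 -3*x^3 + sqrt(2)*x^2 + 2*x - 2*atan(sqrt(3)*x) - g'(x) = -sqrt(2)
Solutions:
 g(x) = C1 - 3*x^4/4 + sqrt(2)*x^3/3 + x^2 - 2*x*atan(sqrt(3)*x) + sqrt(2)*x + sqrt(3)*log(3*x^2 + 1)/3


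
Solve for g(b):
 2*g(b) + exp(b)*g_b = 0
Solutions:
 g(b) = C1*exp(2*exp(-b))


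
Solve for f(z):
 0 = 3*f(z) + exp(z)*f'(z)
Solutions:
 f(z) = C1*exp(3*exp(-z))


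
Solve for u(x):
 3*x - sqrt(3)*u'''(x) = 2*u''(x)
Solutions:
 u(x) = C1 + C2*x + C3*exp(-2*sqrt(3)*x/3) + x^3/4 - 3*sqrt(3)*x^2/8


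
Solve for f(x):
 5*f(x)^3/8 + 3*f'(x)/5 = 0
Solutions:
 f(x) = -2*sqrt(3)*sqrt(-1/(C1 - 25*x))
 f(x) = 2*sqrt(3)*sqrt(-1/(C1 - 25*x))


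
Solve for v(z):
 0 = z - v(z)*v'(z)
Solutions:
 v(z) = -sqrt(C1 + z^2)
 v(z) = sqrt(C1 + z^2)


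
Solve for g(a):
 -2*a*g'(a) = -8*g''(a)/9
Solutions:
 g(a) = C1 + C2*erfi(3*sqrt(2)*a/4)


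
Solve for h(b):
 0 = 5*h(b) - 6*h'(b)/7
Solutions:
 h(b) = C1*exp(35*b/6)


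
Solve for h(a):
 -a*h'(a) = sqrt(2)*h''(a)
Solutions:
 h(a) = C1 + C2*erf(2^(1/4)*a/2)


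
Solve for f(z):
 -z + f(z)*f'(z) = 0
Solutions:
 f(z) = -sqrt(C1 + z^2)
 f(z) = sqrt(C1 + z^2)


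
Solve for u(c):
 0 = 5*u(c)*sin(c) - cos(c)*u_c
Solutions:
 u(c) = C1/cos(c)^5


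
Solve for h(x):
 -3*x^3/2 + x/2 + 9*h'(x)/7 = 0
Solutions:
 h(x) = C1 + 7*x^4/24 - 7*x^2/36


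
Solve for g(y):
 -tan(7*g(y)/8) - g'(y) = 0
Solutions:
 g(y) = -8*asin(C1*exp(-7*y/8))/7 + 8*pi/7
 g(y) = 8*asin(C1*exp(-7*y/8))/7


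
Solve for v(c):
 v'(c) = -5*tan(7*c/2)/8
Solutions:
 v(c) = C1 + 5*log(cos(7*c/2))/28


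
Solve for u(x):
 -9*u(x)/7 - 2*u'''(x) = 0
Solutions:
 u(x) = C3*exp(-42^(2/3)*x/14) + (C1*sin(3*14^(2/3)*3^(1/6)*x/28) + C2*cos(3*14^(2/3)*3^(1/6)*x/28))*exp(42^(2/3)*x/28)


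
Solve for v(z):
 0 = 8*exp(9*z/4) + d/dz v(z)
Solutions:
 v(z) = C1 - 32*exp(9*z/4)/9


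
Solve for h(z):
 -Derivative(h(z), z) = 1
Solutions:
 h(z) = C1 - z


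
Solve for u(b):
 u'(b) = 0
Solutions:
 u(b) = C1


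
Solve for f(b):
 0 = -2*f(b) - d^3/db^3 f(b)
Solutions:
 f(b) = C3*exp(-2^(1/3)*b) + (C1*sin(2^(1/3)*sqrt(3)*b/2) + C2*cos(2^(1/3)*sqrt(3)*b/2))*exp(2^(1/3)*b/2)


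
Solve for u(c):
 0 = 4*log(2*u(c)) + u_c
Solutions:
 Integral(1/(log(_y) + log(2)), (_y, u(c)))/4 = C1 - c


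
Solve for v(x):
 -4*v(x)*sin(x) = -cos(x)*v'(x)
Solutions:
 v(x) = C1/cos(x)^4


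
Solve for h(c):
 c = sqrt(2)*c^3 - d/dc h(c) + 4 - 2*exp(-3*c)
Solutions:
 h(c) = C1 + sqrt(2)*c^4/4 - c^2/2 + 4*c + 2*exp(-3*c)/3


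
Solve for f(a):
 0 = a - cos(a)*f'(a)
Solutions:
 f(a) = C1 + Integral(a/cos(a), a)


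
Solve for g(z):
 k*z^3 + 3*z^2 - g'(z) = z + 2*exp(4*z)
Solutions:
 g(z) = C1 + k*z^4/4 + z^3 - z^2/2 - exp(4*z)/2


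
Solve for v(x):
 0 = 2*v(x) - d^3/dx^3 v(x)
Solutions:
 v(x) = C3*exp(2^(1/3)*x) + (C1*sin(2^(1/3)*sqrt(3)*x/2) + C2*cos(2^(1/3)*sqrt(3)*x/2))*exp(-2^(1/3)*x/2)


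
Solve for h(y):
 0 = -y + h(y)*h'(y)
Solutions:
 h(y) = -sqrt(C1 + y^2)
 h(y) = sqrt(C1 + y^2)


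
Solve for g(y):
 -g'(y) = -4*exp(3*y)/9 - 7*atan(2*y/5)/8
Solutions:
 g(y) = C1 + 7*y*atan(2*y/5)/8 + 4*exp(3*y)/27 - 35*log(4*y^2 + 25)/32


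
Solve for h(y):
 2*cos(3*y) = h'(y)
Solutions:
 h(y) = C1 + 2*sin(3*y)/3


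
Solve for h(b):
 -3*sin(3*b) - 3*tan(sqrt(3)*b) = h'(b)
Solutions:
 h(b) = C1 + sqrt(3)*log(cos(sqrt(3)*b)) + cos(3*b)


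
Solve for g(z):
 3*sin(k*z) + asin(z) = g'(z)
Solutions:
 g(z) = C1 + z*asin(z) + sqrt(1 - z^2) + 3*Piecewise((-cos(k*z)/k, Ne(k, 0)), (0, True))


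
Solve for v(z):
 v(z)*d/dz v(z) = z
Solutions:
 v(z) = -sqrt(C1 + z^2)
 v(z) = sqrt(C1 + z^2)


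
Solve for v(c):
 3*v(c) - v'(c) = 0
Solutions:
 v(c) = C1*exp(3*c)


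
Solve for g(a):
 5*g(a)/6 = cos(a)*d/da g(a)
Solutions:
 g(a) = C1*(sin(a) + 1)^(5/12)/(sin(a) - 1)^(5/12)


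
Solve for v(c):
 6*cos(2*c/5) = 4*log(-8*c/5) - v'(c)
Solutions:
 v(c) = C1 + 4*c*log(-c) - 4*c*log(5) - 4*c + 12*c*log(2) - 15*sin(2*c/5)


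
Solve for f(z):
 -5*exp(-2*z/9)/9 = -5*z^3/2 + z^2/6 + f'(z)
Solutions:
 f(z) = C1 + 5*z^4/8 - z^3/18 + 5*exp(-2*z/9)/2


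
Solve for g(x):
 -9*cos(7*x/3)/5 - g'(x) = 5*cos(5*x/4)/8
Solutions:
 g(x) = C1 - sin(5*x/4)/2 - 27*sin(7*x/3)/35


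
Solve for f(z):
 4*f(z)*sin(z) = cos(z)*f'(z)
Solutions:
 f(z) = C1/cos(z)^4


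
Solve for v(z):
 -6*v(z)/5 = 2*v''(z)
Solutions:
 v(z) = C1*sin(sqrt(15)*z/5) + C2*cos(sqrt(15)*z/5)


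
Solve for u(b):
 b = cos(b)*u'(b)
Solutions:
 u(b) = C1 + Integral(b/cos(b), b)


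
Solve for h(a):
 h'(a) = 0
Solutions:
 h(a) = C1


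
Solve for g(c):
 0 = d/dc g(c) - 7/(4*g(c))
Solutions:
 g(c) = -sqrt(C1 + 14*c)/2
 g(c) = sqrt(C1 + 14*c)/2


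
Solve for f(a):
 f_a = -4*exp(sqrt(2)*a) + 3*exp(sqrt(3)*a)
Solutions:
 f(a) = C1 - 2*sqrt(2)*exp(sqrt(2)*a) + sqrt(3)*exp(sqrt(3)*a)


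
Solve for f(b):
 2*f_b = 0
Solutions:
 f(b) = C1


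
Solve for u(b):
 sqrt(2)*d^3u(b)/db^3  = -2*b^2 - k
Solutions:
 u(b) = C1 + C2*b + C3*b^2 - sqrt(2)*b^5/60 - sqrt(2)*b^3*k/12


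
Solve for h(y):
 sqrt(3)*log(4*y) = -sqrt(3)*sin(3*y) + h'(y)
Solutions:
 h(y) = C1 + sqrt(3)*y*(log(y) - 1) + 2*sqrt(3)*y*log(2) - sqrt(3)*cos(3*y)/3


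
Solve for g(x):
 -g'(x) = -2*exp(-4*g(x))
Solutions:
 g(x) = log(-I*(C1 + 8*x)^(1/4))
 g(x) = log(I*(C1 + 8*x)^(1/4))
 g(x) = log(-(C1 + 8*x)^(1/4))
 g(x) = log(C1 + 8*x)/4


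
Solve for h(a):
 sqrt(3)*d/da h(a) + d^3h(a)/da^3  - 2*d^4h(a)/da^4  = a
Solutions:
 h(a) = C1 + C2*exp(a*(-(1 + 54*sqrt(3) + sqrt(-1 + (1 + 54*sqrt(3))^2))^(1/3) - 1/(1 + 54*sqrt(3) + sqrt(-1 + (1 + 54*sqrt(3))^2))^(1/3) + 2)/12)*sin(sqrt(3)*a*(-(1 + 54*sqrt(3) + sqrt(-1 + (1 + 54*sqrt(3))^2))^(1/3) + (1 + 54*sqrt(3) + sqrt(-1 + (1 + 54*sqrt(3))^2))^(-1/3))/12) + C3*exp(a*(-(1 + 54*sqrt(3) + sqrt(-1 + (1 + 54*sqrt(3))^2))^(1/3) - 1/(1 + 54*sqrt(3) + sqrt(-1 + (1 + 54*sqrt(3))^2))^(1/3) + 2)/12)*cos(sqrt(3)*a*(-(1 + 54*sqrt(3) + sqrt(-1 + (1 + 54*sqrt(3))^2))^(1/3) + (1 + 54*sqrt(3) + sqrt(-1 + (1 + 54*sqrt(3))^2))^(-1/3))/12) + C4*exp(a*((1 + 54*sqrt(3) + sqrt(-1 + (1 + 54*sqrt(3))^2))^(-1/3) + 1 + (1 + 54*sqrt(3) + sqrt(-1 + (1 + 54*sqrt(3))^2))^(1/3))/6) + sqrt(3)*a^2/6


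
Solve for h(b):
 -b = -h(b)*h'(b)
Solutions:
 h(b) = -sqrt(C1 + b^2)
 h(b) = sqrt(C1 + b^2)


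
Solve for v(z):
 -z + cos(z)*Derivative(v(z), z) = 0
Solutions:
 v(z) = C1 + Integral(z/cos(z), z)


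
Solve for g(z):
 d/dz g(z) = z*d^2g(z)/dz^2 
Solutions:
 g(z) = C1 + C2*z^2


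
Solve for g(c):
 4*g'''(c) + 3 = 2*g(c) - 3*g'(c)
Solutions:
 g(c) = C3*exp(c/2) + (C1*sin(sqrt(15)*c/4) + C2*cos(sqrt(15)*c/4))*exp(-c/4) + 3/2


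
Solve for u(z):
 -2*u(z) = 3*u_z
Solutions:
 u(z) = C1*exp(-2*z/3)


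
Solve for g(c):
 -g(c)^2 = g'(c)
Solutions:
 g(c) = 1/(C1 + c)


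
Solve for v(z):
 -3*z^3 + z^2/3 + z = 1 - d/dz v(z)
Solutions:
 v(z) = C1 + 3*z^4/4 - z^3/9 - z^2/2 + z


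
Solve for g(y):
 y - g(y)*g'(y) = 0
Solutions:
 g(y) = -sqrt(C1 + y^2)
 g(y) = sqrt(C1 + y^2)


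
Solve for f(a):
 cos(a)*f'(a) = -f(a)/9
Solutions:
 f(a) = C1*(sin(a) - 1)^(1/18)/(sin(a) + 1)^(1/18)


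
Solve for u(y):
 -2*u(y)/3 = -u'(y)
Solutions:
 u(y) = C1*exp(2*y/3)


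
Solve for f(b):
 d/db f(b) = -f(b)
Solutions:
 f(b) = C1*exp(-b)


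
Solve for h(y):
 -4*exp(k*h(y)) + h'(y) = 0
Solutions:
 h(y) = Piecewise((log(-1/(C1*k + 4*k*y))/k, Ne(k, 0)), (nan, True))
 h(y) = Piecewise((C1 + 4*y, Eq(k, 0)), (nan, True))


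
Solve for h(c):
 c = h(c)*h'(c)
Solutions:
 h(c) = -sqrt(C1 + c^2)
 h(c) = sqrt(C1 + c^2)


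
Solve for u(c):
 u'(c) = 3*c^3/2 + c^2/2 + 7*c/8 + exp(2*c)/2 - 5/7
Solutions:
 u(c) = C1 + 3*c^4/8 + c^3/6 + 7*c^2/16 - 5*c/7 + exp(2*c)/4


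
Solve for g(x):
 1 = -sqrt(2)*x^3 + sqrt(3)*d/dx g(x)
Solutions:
 g(x) = C1 + sqrt(6)*x^4/12 + sqrt(3)*x/3


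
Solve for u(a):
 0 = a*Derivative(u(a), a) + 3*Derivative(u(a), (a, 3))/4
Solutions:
 u(a) = C1 + Integral(C2*airyai(-6^(2/3)*a/3) + C3*airybi(-6^(2/3)*a/3), a)


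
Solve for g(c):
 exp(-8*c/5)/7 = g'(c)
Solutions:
 g(c) = C1 - 5*exp(-8*c/5)/56


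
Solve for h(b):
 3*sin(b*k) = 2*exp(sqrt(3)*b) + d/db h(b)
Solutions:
 h(b) = C1 - 2*sqrt(3)*exp(sqrt(3)*b)/3 - 3*cos(b*k)/k


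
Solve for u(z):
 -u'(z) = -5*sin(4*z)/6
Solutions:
 u(z) = C1 - 5*cos(4*z)/24


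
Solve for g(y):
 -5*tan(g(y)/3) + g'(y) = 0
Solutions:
 g(y) = -3*asin(C1*exp(5*y/3)) + 3*pi
 g(y) = 3*asin(C1*exp(5*y/3))


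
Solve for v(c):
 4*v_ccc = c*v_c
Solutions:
 v(c) = C1 + Integral(C2*airyai(2^(1/3)*c/2) + C3*airybi(2^(1/3)*c/2), c)


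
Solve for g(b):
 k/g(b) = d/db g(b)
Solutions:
 g(b) = -sqrt(C1 + 2*b*k)
 g(b) = sqrt(C1 + 2*b*k)


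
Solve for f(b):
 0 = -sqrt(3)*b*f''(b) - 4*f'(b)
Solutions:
 f(b) = C1 + C2*b^(1 - 4*sqrt(3)/3)


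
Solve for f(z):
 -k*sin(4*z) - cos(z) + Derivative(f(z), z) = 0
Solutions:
 f(z) = C1 - k*cos(4*z)/4 + sin(z)


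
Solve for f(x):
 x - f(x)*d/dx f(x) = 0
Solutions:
 f(x) = -sqrt(C1 + x^2)
 f(x) = sqrt(C1 + x^2)


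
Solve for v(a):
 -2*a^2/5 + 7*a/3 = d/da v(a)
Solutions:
 v(a) = C1 - 2*a^3/15 + 7*a^2/6


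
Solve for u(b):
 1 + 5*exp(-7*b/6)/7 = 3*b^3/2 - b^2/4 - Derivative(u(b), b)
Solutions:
 u(b) = C1 + 3*b^4/8 - b^3/12 - b + 30*exp(-7*b/6)/49


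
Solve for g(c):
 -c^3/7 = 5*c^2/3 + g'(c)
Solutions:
 g(c) = C1 - c^4/28 - 5*c^3/9


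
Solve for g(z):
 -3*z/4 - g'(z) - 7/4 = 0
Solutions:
 g(z) = C1 - 3*z^2/8 - 7*z/4


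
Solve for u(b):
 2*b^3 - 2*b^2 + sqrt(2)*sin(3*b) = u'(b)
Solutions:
 u(b) = C1 + b^4/2 - 2*b^3/3 - sqrt(2)*cos(3*b)/3


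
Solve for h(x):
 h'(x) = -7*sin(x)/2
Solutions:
 h(x) = C1 + 7*cos(x)/2


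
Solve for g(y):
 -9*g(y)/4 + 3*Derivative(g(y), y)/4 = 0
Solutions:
 g(y) = C1*exp(3*y)


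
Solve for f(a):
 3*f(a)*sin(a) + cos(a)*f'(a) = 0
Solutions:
 f(a) = C1*cos(a)^3


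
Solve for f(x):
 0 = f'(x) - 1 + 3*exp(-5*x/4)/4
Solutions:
 f(x) = C1 + x + 3*exp(-5*x/4)/5


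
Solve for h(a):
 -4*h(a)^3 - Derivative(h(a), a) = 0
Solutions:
 h(a) = -sqrt(2)*sqrt(-1/(C1 - 4*a))/2
 h(a) = sqrt(2)*sqrt(-1/(C1 - 4*a))/2


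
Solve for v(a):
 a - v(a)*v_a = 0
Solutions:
 v(a) = -sqrt(C1 + a^2)
 v(a) = sqrt(C1 + a^2)


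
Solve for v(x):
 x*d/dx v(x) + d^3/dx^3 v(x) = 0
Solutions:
 v(x) = C1 + Integral(C2*airyai(-x) + C3*airybi(-x), x)


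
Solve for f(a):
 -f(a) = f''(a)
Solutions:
 f(a) = C1*sin(a) + C2*cos(a)


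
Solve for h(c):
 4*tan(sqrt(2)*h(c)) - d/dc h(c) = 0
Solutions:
 h(c) = sqrt(2)*(pi - asin(C1*exp(4*sqrt(2)*c)))/2
 h(c) = sqrt(2)*asin(C1*exp(4*sqrt(2)*c))/2


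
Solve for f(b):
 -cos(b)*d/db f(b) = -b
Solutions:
 f(b) = C1 + Integral(b/cos(b), b)


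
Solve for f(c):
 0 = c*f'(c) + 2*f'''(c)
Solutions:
 f(c) = C1 + Integral(C2*airyai(-2^(2/3)*c/2) + C3*airybi(-2^(2/3)*c/2), c)


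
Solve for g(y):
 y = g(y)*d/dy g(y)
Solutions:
 g(y) = -sqrt(C1 + y^2)
 g(y) = sqrt(C1 + y^2)


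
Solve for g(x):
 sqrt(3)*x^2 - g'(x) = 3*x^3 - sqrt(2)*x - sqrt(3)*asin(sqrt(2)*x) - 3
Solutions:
 g(x) = C1 - 3*x^4/4 + sqrt(3)*x^3/3 + sqrt(2)*x^2/2 + 3*x + sqrt(3)*(x*asin(sqrt(2)*x) + sqrt(2)*sqrt(1 - 2*x^2)/2)


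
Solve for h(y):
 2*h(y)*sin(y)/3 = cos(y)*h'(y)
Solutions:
 h(y) = C1/cos(y)^(2/3)


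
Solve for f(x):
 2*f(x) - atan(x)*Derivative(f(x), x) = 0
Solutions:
 f(x) = C1*exp(2*Integral(1/atan(x), x))


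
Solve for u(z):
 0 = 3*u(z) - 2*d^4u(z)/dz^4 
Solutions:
 u(z) = C1*exp(-2^(3/4)*3^(1/4)*z/2) + C2*exp(2^(3/4)*3^(1/4)*z/2) + C3*sin(2^(3/4)*3^(1/4)*z/2) + C4*cos(2^(3/4)*3^(1/4)*z/2)


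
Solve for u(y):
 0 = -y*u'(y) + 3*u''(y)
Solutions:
 u(y) = C1 + C2*erfi(sqrt(6)*y/6)


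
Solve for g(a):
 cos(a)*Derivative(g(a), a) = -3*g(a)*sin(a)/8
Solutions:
 g(a) = C1*cos(a)^(3/8)


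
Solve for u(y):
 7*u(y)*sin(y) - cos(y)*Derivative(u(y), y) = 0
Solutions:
 u(y) = C1/cos(y)^7


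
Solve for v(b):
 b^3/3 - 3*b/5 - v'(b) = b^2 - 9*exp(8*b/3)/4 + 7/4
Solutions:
 v(b) = C1 + b^4/12 - b^3/3 - 3*b^2/10 - 7*b/4 + 27*exp(8*b/3)/32


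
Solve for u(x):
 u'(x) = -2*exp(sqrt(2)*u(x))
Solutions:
 u(x) = sqrt(2)*(2*log(1/(C1 + 2*x)) - log(2))/4


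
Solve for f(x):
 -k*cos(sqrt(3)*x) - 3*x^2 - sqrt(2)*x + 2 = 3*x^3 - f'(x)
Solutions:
 f(x) = C1 + sqrt(3)*k*sin(sqrt(3)*x)/3 + 3*x^4/4 + x^3 + sqrt(2)*x^2/2 - 2*x


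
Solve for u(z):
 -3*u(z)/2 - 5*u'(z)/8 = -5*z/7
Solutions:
 u(z) = C1*exp(-12*z/5) + 10*z/21 - 25/126


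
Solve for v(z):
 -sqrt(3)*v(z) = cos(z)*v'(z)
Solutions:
 v(z) = C1*(sin(z) - 1)^(sqrt(3)/2)/(sin(z) + 1)^(sqrt(3)/2)


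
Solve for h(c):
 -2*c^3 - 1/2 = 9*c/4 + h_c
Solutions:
 h(c) = C1 - c^4/2 - 9*c^2/8 - c/2


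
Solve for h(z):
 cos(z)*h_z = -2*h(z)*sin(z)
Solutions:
 h(z) = C1*cos(z)^2


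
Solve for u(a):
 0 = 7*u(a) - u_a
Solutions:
 u(a) = C1*exp(7*a)


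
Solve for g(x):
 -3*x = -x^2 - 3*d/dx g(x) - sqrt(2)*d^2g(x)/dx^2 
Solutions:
 g(x) = C1 + C2*exp(-3*sqrt(2)*x/2) - x^3/9 + sqrt(2)*x^2/9 + x^2/2 - sqrt(2)*x/3 - 4*x/27


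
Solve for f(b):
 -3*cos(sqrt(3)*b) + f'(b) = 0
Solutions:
 f(b) = C1 + sqrt(3)*sin(sqrt(3)*b)


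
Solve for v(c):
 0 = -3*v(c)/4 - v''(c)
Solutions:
 v(c) = C1*sin(sqrt(3)*c/2) + C2*cos(sqrt(3)*c/2)


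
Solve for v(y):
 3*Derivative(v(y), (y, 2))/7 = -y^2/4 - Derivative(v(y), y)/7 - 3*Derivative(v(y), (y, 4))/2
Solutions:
 v(y) = C1 + C2*exp(-21^(1/3)*y*(-(21 + sqrt(609))^(1/3) + 2*21^(1/3)/(21 + sqrt(609))^(1/3))/42)*sin(3^(1/6)*7^(1/3)*y*(6*7^(1/3)/(21 + sqrt(609))^(1/3) + 3^(2/3)*(21 + sqrt(609))^(1/3))/42) + C3*exp(-21^(1/3)*y*(-(21 + sqrt(609))^(1/3) + 2*21^(1/3)/(21 + sqrt(609))^(1/3))/42)*cos(3^(1/6)*7^(1/3)*y*(6*7^(1/3)/(21 + sqrt(609))^(1/3) + 3^(2/3)*(21 + sqrt(609))^(1/3))/42) + C4*exp(21^(1/3)*y*(-(21 + sqrt(609))^(1/3) + 2*21^(1/3)/(21 + sqrt(609))^(1/3))/21) - 7*y^3/12 + 21*y^2/4 - 63*y/2


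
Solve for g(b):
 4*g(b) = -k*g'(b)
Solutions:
 g(b) = C1*exp(-4*b/k)


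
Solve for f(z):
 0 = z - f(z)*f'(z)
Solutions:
 f(z) = -sqrt(C1 + z^2)
 f(z) = sqrt(C1 + z^2)


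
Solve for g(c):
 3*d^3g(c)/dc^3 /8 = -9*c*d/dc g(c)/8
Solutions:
 g(c) = C1 + Integral(C2*airyai(-3^(1/3)*c) + C3*airybi(-3^(1/3)*c), c)


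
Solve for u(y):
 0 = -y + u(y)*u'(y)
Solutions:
 u(y) = -sqrt(C1 + y^2)
 u(y) = sqrt(C1 + y^2)


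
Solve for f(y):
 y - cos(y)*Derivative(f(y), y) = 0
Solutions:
 f(y) = C1 + Integral(y/cos(y), y)


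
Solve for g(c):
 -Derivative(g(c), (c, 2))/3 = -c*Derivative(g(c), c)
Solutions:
 g(c) = C1 + C2*erfi(sqrt(6)*c/2)


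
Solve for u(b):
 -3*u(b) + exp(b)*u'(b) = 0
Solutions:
 u(b) = C1*exp(-3*exp(-b))


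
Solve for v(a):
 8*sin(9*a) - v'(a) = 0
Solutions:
 v(a) = C1 - 8*cos(9*a)/9


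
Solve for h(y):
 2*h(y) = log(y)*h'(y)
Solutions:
 h(y) = C1*exp(2*li(y))


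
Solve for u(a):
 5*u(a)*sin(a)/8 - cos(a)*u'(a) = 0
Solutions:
 u(a) = C1/cos(a)^(5/8)


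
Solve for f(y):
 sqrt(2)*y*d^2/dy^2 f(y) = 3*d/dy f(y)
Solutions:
 f(y) = C1 + C2*y^(1 + 3*sqrt(2)/2)


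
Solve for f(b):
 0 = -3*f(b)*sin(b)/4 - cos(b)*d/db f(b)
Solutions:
 f(b) = C1*cos(b)^(3/4)


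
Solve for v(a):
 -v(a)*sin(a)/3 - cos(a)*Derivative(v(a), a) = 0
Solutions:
 v(a) = C1*cos(a)^(1/3)


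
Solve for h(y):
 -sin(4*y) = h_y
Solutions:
 h(y) = C1 + cos(4*y)/4


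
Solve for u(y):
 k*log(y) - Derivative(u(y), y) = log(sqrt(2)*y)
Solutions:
 u(y) = C1 + k*y*log(y) - k*y - y*log(y) - y*log(2)/2 + y


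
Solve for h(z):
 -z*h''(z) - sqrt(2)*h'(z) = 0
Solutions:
 h(z) = C1 + C2*z^(1 - sqrt(2))


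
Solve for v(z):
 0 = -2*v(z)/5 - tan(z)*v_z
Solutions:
 v(z) = C1/sin(z)^(2/5)


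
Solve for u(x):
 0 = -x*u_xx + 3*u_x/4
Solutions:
 u(x) = C1 + C2*x^(7/4)


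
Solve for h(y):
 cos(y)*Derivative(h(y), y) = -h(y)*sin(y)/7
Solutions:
 h(y) = C1*cos(y)^(1/7)


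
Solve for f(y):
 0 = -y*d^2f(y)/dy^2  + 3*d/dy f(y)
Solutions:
 f(y) = C1 + C2*y^4


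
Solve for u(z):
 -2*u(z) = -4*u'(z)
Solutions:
 u(z) = C1*exp(z/2)


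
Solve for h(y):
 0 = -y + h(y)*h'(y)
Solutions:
 h(y) = -sqrt(C1 + y^2)
 h(y) = sqrt(C1 + y^2)


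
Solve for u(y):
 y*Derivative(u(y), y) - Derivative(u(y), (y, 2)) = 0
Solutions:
 u(y) = C1 + C2*erfi(sqrt(2)*y/2)


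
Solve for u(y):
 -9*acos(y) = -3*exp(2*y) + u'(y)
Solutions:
 u(y) = C1 - 9*y*acos(y) + 9*sqrt(1 - y^2) + 3*exp(2*y)/2


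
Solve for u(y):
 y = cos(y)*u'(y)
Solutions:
 u(y) = C1 + Integral(y/cos(y), y)


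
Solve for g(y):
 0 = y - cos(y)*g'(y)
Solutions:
 g(y) = C1 + Integral(y/cos(y), y)


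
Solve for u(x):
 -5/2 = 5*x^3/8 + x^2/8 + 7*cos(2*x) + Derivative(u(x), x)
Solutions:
 u(x) = C1 - 5*x^4/32 - x^3/24 - 5*x/2 - 7*sin(x)*cos(x)


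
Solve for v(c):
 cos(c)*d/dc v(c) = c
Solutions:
 v(c) = C1 + Integral(c/cos(c), c)


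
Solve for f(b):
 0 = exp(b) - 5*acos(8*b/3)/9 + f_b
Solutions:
 f(b) = C1 + 5*b*acos(8*b/3)/9 - 5*sqrt(9 - 64*b^2)/72 - exp(b)


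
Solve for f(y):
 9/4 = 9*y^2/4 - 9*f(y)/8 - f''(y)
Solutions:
 f(y) = C1*sin(3*sqrt(2)*y/4) + C2*cos(3*sqrt(2)*y/4) + 2*y^2 - 50/9


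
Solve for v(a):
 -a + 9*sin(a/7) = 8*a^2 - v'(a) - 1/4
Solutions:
 v(a) = C1 + 8*a^3/3 + a^2/2 - a/4 + 63*cos(a/7)


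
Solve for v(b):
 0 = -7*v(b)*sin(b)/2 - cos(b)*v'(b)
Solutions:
 v(b) = C1*cos(b)^(7/2)


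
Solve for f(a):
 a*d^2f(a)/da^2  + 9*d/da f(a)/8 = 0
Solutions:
 f(a) = C1 + C2/a^(1/8)


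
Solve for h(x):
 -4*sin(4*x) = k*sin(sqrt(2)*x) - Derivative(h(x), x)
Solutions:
 h(x) = C1 - sqrt(2)*k*cos(sqrt(2)*x)/2 - cos(4*x)


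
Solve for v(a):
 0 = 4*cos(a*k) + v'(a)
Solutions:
 v(a) = C1 - 4*sin(a*k)/k


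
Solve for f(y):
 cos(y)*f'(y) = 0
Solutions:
 f(y) = C1


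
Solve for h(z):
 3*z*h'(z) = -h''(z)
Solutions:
 h(z) = C1 + C2*erf(sqrt(6)*z/2)


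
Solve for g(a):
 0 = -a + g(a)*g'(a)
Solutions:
 g(a) = -sqrt(C1 + a^2)
 g(a) = sqrt(C1 + a^2)


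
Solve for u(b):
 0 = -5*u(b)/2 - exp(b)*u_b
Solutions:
 u(b) = C1*exp(5*exp(-b)/2)


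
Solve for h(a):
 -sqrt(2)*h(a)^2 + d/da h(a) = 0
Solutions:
 h(a) = -1/(C1 + sqrt(2)*a)


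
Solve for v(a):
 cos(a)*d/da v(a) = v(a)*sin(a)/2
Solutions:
 v(a) = C1/sqrt(cos(a))


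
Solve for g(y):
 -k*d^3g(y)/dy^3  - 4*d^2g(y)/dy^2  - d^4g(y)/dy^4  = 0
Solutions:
 g(y) = C1 + C2*y + C3*exp(y*(-k + sqrt(k^2 - 16))/2) + C4*exp(-y*(k + sqrt(k^2 - 16))/2)


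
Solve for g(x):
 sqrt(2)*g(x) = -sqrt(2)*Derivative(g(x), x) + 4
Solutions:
 g(x) = C1*exp(-x) + 2*sqrt(2)


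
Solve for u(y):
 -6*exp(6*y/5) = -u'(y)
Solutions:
 u(y) = C1 + 5*exp(6*y/5)


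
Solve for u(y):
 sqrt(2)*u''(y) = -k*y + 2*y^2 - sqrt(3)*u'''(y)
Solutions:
 u(y) = C1 + C2*y + C3*exp(-sqrt(6)*y/3) + sqrt(2)*y^4/12 + y^3*(-sqrt(2)*k - 4*sqrt(3))/12 + y^2*(sqrt(3)*k + 6*sqrt(2))/4


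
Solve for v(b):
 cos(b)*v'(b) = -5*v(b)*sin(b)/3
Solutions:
 v(b) = C1*cos(b)^(5/3)


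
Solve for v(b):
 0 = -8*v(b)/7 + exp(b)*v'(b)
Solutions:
 v(b) = C1*exp(-8*exp(-b)/7)


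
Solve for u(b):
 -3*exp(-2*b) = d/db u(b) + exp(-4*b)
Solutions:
 u(b) = C1 + 3*exp(-2*b)/2 + exp(-4*b)/4


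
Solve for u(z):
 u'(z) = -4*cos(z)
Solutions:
 u(z) = C1 - 4*sin(z)


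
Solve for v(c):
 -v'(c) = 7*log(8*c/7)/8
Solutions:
 v(c) = C1 - 7*c*log(c)/8 - 21*c*log(2)/8 + 7*c/8 + 7*c*log(7)/8


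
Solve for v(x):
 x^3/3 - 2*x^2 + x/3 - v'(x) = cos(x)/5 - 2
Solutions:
 v(x) = C1 + x^4/12 - 2*x^3/3 + x^2/6 + 2*x - sin(x)/5


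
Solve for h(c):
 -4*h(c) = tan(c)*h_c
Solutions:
 h(c) = C1/sin(c)^4


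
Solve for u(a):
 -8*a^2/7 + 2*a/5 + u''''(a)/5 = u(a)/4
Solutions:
 u(a) = C1*exp(-sqrt(2)*5^(1/4)*a/2) + C2*exp(sqrt(2)*5^(1/4)*a/2) + C3*sin(sqrt(2)*5^(1/4)*a/2) + C4*cos(sqrt(2)*5^(1/4)*a/2) - 32*a^2/7 + 8*a/5


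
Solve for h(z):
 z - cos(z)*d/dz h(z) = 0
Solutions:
 h(z) = C1 + Integral(z/cos(z), z)


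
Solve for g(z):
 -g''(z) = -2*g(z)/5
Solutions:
 g(z) = C1*exp(-sqrt(10)*z/5) + C2*exp(sqrt(10)*z/5)


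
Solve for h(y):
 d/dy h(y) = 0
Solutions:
 h(y) = C1


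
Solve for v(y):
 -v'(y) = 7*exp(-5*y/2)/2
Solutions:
 v(y) = C1 + 7*exp(-5*y/2)/5


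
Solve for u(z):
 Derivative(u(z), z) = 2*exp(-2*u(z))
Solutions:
 u(z) = log(-sqrt(C1 + 4*z))
 u(z) = log(C1 + 4*z)/2


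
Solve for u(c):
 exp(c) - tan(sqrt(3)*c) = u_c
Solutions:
 u(c) = C1 + exp(c) + sqrt(3)*log(cos(sqrt(3)*c))/3


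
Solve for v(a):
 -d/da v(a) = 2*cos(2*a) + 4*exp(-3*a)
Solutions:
 v(a) = C1 - sin(2*a) + 4*exp(-3*a)/3


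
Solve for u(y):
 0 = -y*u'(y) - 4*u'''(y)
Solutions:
 u(y) = C1 + Integral(C2*airyai(-2^(1/3)*y/2) + C3*airybi(-2^(1/3)*y/2), y)


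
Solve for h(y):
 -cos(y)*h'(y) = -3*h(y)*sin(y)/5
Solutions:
 h(y) = C1/cos(y)^(3/5)


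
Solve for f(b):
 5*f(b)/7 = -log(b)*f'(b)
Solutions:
 f(b) = C1*exp(-5*li(b)/7)


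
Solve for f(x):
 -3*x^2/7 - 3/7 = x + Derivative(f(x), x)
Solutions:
 f(x) = C1 - x^3/7 - x^2/2 - 3*x/7


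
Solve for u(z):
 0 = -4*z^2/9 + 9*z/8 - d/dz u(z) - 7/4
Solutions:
 u(z) = C1 - 4*z^3/27 + 9*z^2/16 - 7*z/4


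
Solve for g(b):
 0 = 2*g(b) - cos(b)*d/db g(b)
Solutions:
 g(b) = C1*(sin(b) + 1)/(sin(b) - 1)


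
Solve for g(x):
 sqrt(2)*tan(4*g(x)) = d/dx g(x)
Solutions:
 g(x) = -asin(C1*exp(4*sqrt(2)*x))/4 + pi/4
 g(x) = asin(C1*exp(4*sqrt(2)*x))/4


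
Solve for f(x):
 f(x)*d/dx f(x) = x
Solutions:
 f(x) = -sqrt(C1 + x^2)
 f(x) = sqrt(C1 + x^2)


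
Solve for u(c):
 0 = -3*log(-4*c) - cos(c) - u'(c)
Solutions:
 u(c) = C1 - 3*c*log(-c) - 6*c*log(2) + 3*c - sin(c)


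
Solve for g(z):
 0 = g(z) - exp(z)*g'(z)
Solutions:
 g(z) = C1*exp(-exp(-z))


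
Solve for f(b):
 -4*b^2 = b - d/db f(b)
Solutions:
 f(b) = C1 + 4*b^3/3 + b^2/2


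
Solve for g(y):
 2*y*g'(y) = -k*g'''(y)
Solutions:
 g(y) = C1 + Integral(C2*airyai(2^(1/3)*y*(-1/k)^(1/3)) + C3*airybi(2^(1/3)*y*(-1/k)^(1/3)), y)


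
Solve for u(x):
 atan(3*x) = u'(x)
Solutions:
 u(x) = C1 + x*atan(3*x) - log(9*x^2 + 1)/6


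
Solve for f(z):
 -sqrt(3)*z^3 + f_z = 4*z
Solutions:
 f(z) = C1 + sqrt(3)*z^4/4 + 2*z^2


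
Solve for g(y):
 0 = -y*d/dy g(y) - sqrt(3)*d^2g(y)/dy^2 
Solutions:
 g(y) = C1 + C2*erf(sqrt(2)*3^(3/4)*y/6)


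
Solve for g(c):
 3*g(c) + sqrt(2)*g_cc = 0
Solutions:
 g(c) = C1*sin(2^(3/4)*sqrt(3)*c/2) + C2*cos(2^(3/4)*sqrt(3)*c/2)


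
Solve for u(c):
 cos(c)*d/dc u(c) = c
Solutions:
 u(c) = C1 + Integral(c/cos(c), c)


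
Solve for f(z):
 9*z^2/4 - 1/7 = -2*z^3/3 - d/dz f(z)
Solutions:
 f(z) = C1 - z^4/6 - 3*z^3/4 + z/7


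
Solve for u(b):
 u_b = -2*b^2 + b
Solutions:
 u(b) = C1 - 2*b^3/3 + b^2/2


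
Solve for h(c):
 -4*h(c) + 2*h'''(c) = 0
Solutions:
 h(c) = C3*exp(2^(1/3)*c) + (C1*sin(2^(1/3)*sqrt(3)*c/2) + C2*cos(2^(1/3)*sqrt(3)*c/2))*exp(-2^(1/3)*c/2)


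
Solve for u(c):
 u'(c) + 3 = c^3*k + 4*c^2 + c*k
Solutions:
 u(c) = C1 + c^4*k/4 + 4*c^3/3 + c^2*k/2 - 3*c


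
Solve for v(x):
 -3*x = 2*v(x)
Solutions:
 v(x) = -3*x/2


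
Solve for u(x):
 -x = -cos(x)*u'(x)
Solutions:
 u(x) = C1 + Integral(x/cos(x), x)


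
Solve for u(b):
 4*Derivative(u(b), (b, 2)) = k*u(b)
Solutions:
 u(b) = C1*exp(-b*sqrt(k)/2) + C2*exp(b*sqrt(k)/2)


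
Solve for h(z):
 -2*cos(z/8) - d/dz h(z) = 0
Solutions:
 h(z) = C1 - 16*sin(z/8)


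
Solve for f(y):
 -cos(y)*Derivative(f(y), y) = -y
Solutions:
 f(y) = C1 + Integral(y/cos(y), y)


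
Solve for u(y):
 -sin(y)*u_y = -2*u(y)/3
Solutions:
 u(y) = C1*(cos(y) - 1)^(1/3)/(cos(y) + 1)^(1/3)


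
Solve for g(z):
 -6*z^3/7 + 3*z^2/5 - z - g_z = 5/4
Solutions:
 g(z) = C1 - 3*z^4/14 + z^3/5 - z^2/2 - 5*z/4


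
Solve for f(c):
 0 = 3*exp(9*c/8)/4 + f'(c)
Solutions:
 f(c) = C1 - 2*exp(9*c/8)/3


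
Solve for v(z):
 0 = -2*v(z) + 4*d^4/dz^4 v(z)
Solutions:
 v(z) = C1*exp(-2^(3/4)*z/2) + C2*exp(2^(3/4)*z/2) + C3*sin(2^(3/4)*z/2) + C4*cos(2^(3/4)*z/2)


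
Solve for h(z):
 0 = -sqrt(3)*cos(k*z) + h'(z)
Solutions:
 h(z) = C1 + sqrt(3)*sin(k*z)/k


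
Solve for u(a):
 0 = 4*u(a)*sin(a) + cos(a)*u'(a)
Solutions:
 u(a) = C1*cos(a)^4


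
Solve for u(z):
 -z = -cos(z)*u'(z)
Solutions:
 u(z) = C1 + Integral(z/cos(z), z)


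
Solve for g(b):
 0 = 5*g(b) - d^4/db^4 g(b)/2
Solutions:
 g(b) = C1*exp(-10^(1/4)*b) + C2*exp(10^(1/4)*b) + C3*sin(10^(1/4)*b) + C4*cos(10^(1/4)*b)


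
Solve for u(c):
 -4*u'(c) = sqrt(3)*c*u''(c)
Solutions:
 u(c) = C1 + C2*c^(1 - 4*sqrt(3)/3)


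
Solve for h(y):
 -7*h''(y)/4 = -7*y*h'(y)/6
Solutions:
 h(y) = C1 + C2*erfi(sqrt(3)*y/3)


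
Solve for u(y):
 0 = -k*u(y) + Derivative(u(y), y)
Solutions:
 u(y) = C1*exp(k*y)


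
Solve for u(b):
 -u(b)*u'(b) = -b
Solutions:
 u(b) = -sqrt(C1 + b^2)
 u(b) = sqrt(C1 + b^2)


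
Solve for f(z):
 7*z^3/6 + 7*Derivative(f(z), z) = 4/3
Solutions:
 f(z) = C1 - z^4/24 + 4*z/21


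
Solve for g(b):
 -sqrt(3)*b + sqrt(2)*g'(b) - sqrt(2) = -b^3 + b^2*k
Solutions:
 g(b) = C1 - sqrt(2)*b^4/8 + sqrt(2)*b^3*k/6 + sqrt(6)*b^2/4 + b


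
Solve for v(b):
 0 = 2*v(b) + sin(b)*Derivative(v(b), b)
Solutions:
 v(b) = C1*(cos(b) + 1)/(cos(b) - 1)


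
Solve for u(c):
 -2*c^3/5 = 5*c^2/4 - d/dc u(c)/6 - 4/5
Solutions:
 u(c) = C1 + 3*c^4/5 + 5*c^3/2 - 24*c/5


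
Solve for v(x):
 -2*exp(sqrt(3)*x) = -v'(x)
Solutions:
 v(x) = C1 + 2*sqrt(3)*exp(sqrt(3)*x)/3


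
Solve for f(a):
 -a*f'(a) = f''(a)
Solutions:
 f(a) = C1 + C2*erf(sqrt(2)*a/2)


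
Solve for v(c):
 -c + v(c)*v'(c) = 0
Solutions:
 v(c) = -sqrt(C1 + c^2)
 v(c) = sqrt(C1 + c^2)


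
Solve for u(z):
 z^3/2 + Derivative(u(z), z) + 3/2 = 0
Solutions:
 u(z) = C1 - z^4/8 - 3*z/2


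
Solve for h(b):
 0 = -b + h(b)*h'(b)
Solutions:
 h(b) = -sqrt(C1 + b^2)
 h(b) = sqrt(C1 + b^2)


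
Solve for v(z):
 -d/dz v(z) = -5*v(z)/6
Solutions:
 v(z) = C1*exp(5*z/6)


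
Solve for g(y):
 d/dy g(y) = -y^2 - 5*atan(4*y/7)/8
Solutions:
 g(y) = C1 - y^3/3 - 5*y*atan(4*y/7)/8 + 35*log(16*y^2 + 49)/64


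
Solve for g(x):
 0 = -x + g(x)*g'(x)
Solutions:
 g(x) = -sqrt(C1 + x^2)
 g(x) = sqrt(C1 + x^2)


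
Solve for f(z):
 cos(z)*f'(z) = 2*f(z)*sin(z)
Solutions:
 f(z) = C1/cos(z)^2


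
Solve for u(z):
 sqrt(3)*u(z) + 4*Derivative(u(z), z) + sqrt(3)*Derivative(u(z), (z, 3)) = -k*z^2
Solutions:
 u(z) = C1*exp(2^(1/3)*z*(-8*sqrt(3)/(27 + sqrt(3)*sqrt(243 + 256*sqrt(3)))^(1/3) + 2^(1/3)*(27 + sqrt(3)*sqrt(243 + 256*sqrt(3)))^(1/3))/12)*sin(2^(1/3)*z*(2/(27 + sqrt(3)*sqrt(243 + 256*sqrt(3)))^(1/3) + 2^(1/3)*sqrt(3)*(27 + sqrt(3)*sqrt(243 + 256*sqrt(3)))^(1/3)/12)) + C2*exp(2^(1/3)*z*(-8*sqrt(3)/(27 + sqrt(3)*sqrt(243 + 256*sqrt(3)))^(1/3) + 2^(1/3)*(27 + sqrt(3)*sqrt(243 + 256*sqrt(3)))^(1/3))/12)*cos(2^(1/3)*z*(2/(27 + sqrt(3)*sqrt(243 + 256*sqrt(3)))^(1/3) + 2^(1/3)*sqrt(3)*(27 + sqrt(3)*sqrt(243 + 256*sqrt(3)))^(1/3)/12)) + C3*exp(-2^(1/3)*z*(-8*sqrt(3)/(27 + sqrt(3)*sqrt(243 + 256*sqrt(3)))^(1/3) + 2^(1/3)*(27 + sqrt(3)*sqrt(243 + 256*sqrt(3)))^(1/3))/6) - sqrt(3)*k*z^2/3 + 8*k*z/3 - 32*sqrt(3)*k/9


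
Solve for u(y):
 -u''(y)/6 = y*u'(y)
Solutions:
 u(y) = C1 + C2*erf(sqrt(3)*y)


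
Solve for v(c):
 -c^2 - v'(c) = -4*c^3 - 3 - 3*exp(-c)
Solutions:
 v(c) = C1 + c^4 - c^3/3 + 3*c - 3*exp(-c)


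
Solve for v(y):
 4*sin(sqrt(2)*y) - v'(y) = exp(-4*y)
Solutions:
 v(y) = C1 - 2*sqrt(2)*cos(sqrt(2)*y) + exp(-4*y)/4


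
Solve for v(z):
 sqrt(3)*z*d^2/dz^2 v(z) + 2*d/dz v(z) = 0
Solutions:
 v(z) = C1 + C2*z^(1 - 2*sqrt(3)/3)


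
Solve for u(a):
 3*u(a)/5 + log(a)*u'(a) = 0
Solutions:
 u(a) = C1*exp(-3*li(a)/5)


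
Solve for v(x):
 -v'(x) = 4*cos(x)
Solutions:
 v(x) = C1 - 4*sin(x)


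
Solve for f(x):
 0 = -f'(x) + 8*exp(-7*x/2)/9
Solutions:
 f(x) = C1 - 16*exp(-7*x/2)/63


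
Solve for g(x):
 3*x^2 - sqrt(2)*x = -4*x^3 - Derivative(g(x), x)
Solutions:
 g(x) = C1 - x^4 - x^3 + sqrt(2)*x^2/2


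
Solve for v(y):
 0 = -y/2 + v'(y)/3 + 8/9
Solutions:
 v(y) = C1 + 3*y^2/4 - 8*y/3


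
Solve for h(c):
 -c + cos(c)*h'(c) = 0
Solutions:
 h(c) = C1 + Integral(c/cos(c), c)


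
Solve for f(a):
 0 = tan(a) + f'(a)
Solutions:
 f(a) = C1 + log(cos(a))


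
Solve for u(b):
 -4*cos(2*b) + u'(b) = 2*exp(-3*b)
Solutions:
 u(b) = C1 + 2*sin(2*b) - 2*exp(-3*b)/3


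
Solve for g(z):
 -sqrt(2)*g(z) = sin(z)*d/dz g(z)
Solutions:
 g(z) = C1*(cos(z) + 1)^(sqrt(2)/2)/(cos(z) - 1)^(sqrt(2)/2)


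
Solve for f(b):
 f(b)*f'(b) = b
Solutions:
 f(b) = -sqrt(C1 + b^2)
 f(b) = sqrt(C1 + b^2)


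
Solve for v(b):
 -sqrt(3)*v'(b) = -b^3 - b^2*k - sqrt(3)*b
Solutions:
 v(b) = C1 + sqrt(3)*b^4/12 + sqrt(3)*b^3*k/9 + b^2/2


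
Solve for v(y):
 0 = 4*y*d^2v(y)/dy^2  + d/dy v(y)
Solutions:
 v(y) = C1 + C2*y^(3/4)


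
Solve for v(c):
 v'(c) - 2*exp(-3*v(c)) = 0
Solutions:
 v(c) = log(C1 + 6*c)/3
 v(c) = log((-3^(1/3) - 3^(5/6)*I)*(C1 + 2*c)^(1/3)/2)
 v(c) = log((-3^(1/3) + 3^(5/6)*I)*(C1 + 2*c)^(1/3)/2)


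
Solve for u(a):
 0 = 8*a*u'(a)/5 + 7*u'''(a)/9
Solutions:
 u(a) = C1 + Integral(C2*airyai(-2*105^(2/3)*a/35) + C3*airybi(-2*105^(2/3)*a/35), a)


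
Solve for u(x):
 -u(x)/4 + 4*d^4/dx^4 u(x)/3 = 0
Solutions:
 u(x) = C1*exp(-3^(1/4)*x/2) + C2*exp(3^(1/4)*x/2) + C3*sin(3^(1/4)*x/2) + C4*cos(3^(1/4)*x/2)


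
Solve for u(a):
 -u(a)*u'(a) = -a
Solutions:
 u(a) = -sqrt(C1 + a^2)
 u(a) = sqrt(C1 + a^2)


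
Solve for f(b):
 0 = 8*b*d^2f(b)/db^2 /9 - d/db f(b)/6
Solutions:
 f(b) = C1 + C2*b^(19/16)


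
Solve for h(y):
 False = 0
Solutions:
 h(y) = C1 + 3*y*asin(4*y)/4 + zoo*y + 3*sqrt(1 - 16*y^2)/16


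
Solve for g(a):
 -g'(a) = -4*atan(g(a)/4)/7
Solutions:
 Integral(1/atan(_y/4), (_y, g(a))) = C1 + 4*a/7
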